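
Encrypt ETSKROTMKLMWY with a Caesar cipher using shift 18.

E(4): 4+18=22 → W
T(19): 19+18=37≡11 → L
S(18): 18+18=36≡10 → K
K(10): 10+18=28≡2 → C
R(17): 17+18=35≡9 → J
O(14): 14+18=32≡6 → G
T(19): 19+18=37≡11 → L
M(12): 12+18=30≡4 → E
K(10): 10+18=28≡2 → C
L(11): 11+18=29≡3 → D
M(12): 12+18=30≡4 → E
W(22): 22+18=40≡14 → O
Y(24): 24+18=42≡16 → Q

WLKCJGLECDEOQ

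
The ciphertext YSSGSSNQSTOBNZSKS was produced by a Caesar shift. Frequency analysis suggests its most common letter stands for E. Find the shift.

The most frequent ciphertext letter is S (appears 7 times).
S is position 18; E is position 4.
Shift = 14.

14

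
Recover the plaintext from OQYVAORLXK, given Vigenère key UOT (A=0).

UCFBMVXXEQ

Repeat the key across the ciphertext: UOTUOTUOTU
O(14)−U(20): -6≡20 → U
Q(16)−O(14): 2 → C
Y(24)−T(19): 5 → F
V(21)−U(20): 1 → B
A(0)−O(14): -14≡12 → M
O(14)−T(19): -5≡21 → V
R(17)−U(20): -3≡23 → X
L(11)−O(14): -3≡23 → X
X(23)−T(19): 4 → E
K(10)−U(20): -10≡16 → Q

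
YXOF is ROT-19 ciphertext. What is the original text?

Y(24): 24−19=5 → F
X(23): 23−19=4 → E
O(14): 14−19=-5≡21 → V
F(5): 5−19=-14≡12 → M

FEVM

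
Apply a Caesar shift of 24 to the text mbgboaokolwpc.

m(12): 12+24=36≡10 → k
b(1): 1+24=25 → z
g(6): 6+24=30≡4 → e
b(1): 1+24=25 → z
o(14): 14+24=38≡12 → m
a(0): 0+24=24 → y
o(14): 14+24=38≡12 → m
k(10): 10+24=34≡8 → i
o(14): 14+24=38≡12 → m
l(11): 11+24=35≡9 → j
w(22): 22+24=46≡20 → u
p(15): 15+24=39≡13 → n
c(2): 2+24=26≡0 → a

kzezmymimjuna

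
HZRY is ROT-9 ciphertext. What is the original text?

H(7): 7−9=-2≡24 → Y
Z(25): 25−9=16 → Q
R(17): 17−9=8 → I
Y(24): 24−9=15 → P

YQIP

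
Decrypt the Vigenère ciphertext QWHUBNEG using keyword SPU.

Repeat the key across the ciphertext: SPUSPUSP
Q(16)−S(18): -2≡24 → Y
W(22)−P(15): 7 → H
H(7)−U(20): -13≡13 → N
U(20)−S(18): 2 → C
B(1)−P(15): -14≡12 → M
N(13)−U(20): -7≡19 → T
E(4)−S(18): -14≡12 → M
G(6)−P(15): -9≡17 → R

YHNCMTMR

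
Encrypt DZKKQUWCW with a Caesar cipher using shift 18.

D(3): 3+18=21 → V
Z(25): 25+18=43≡17 → R
K(10): 10+18=28≡2 → C
K(10): 10+18=28≡2 → C
Q(16): 16+18=34≡8 → I
U(20): 20+18=38≡12 → M
W(22): 22+18=40≡14 → O
C(2): 2+18=20 → U
W(22): 22+18=40≡14 → O

VRCCIMOUO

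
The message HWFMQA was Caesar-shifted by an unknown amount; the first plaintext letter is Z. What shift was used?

From the crib: H(7)−Z(25)=-18≡8, so the shift is 8.

8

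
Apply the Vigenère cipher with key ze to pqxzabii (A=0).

Repeat the key across the message: zezezeze
p(15)+z(25): 40≡14 → o
q(16)+e(4): 20 → u
x(23)+z(25): 48≡22 → w
z(25)+e(4): 29≡3 → d
a(0)+z(25): 25 → z
b(1)+e(4): 5 → f
i(8)+z(25): 33≡7 → h
i(8)+e(4): 12 → m

ouwdzfhm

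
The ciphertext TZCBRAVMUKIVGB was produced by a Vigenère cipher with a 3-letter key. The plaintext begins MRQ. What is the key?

HIM

Subtract each crib letter from the matching ciphertext letter (mod 26):
T(19)−M(12)=7 → H
Z(25)−R(17)=8 → I
C(2)−Q(16)=-14≡12 → M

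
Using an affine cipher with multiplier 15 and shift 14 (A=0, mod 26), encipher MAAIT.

MOOEN

M(12): 15·12+14=194≡12 → M
A(0): 15·0+14=14 → O
A(0): 15·0+14=14 → O
I(8): 15·8+14=134≡4 → E
T(19): 15·19+14=299≡13 → N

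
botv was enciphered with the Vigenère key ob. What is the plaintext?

nnfu

Repeat the key across the ciphertext: obob
b(1)−o(14): -13≡13 → n
o(14)−b(1): 13 → n
t(19)−o(14): 5 → f
v(21)−b(1): 20 → u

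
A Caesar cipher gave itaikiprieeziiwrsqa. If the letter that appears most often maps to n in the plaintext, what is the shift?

The most frequent ciphertext letter is i (appears 6 times).
i is position 8; n is position 13.
Shift = -5≡21.

21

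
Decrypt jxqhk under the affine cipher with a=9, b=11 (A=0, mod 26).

The inverse of 9 mod 26 is 3, since 9·3=27≡1. Apply D(y)=3·(y−11) mod 26:
j(9): 3·(9−11)=-6≡20 → u
x(23): 3·(23−11)=36≡10 → k
q(16): 3·(16−11)=15 → p
h(7): 3·(7−11)=-12≡14 → o
k(10): 3·(10−11)=-3≡23 → x

ukpox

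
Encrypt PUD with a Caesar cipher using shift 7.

WBK

P(15): 15+7=22 → W
U(20): 20+7=27≡1 → B
D(3): 3+7=10 → K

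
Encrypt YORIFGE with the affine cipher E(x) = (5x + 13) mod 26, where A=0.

DFUBMRH

Y(24): 5·24+13=133≡3 → D
O(14): 5·14+13=83≡5 → F
R(17): 5·17+13=98≡20 → U
I(8): 5·8+13=53≡1 → B
F(5): 5·5+13=38≡12 → M
G(6): 5·6+13=43≡17 → R
E(4): 5·4+13=33≡7 → H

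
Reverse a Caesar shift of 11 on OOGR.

O(14): 14−11=3 → D
O(14): 14−11=3 → D
G(6): 6−11=-5≡21 → V
R(17): 17−11=6 → G

DDVG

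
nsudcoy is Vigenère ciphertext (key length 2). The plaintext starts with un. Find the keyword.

Subtract each crib letter from the matching ciphertext letter (mod 26):
n(13)−u(20)=-7≡19 → t
s(18)−n(13)=5 → f

tf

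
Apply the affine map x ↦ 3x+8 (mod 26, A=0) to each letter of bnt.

lvn

b(1): 3·1+8=11 → l
n(13): 3·13+8=47≡21 → v
t(19): 3·19+8=65≡13 → n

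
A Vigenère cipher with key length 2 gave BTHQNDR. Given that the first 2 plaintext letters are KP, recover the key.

Subtract each crib letter from the matching ciphertext letter (mod 26):
B(1)−K(10)=-9≡17 → R
T(19)−P(15)=4 → E

RE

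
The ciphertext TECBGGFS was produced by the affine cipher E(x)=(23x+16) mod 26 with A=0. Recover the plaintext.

The inverse of 23 mod 26 is 17, since 23·17=391≡1. Apply D(y)=17·(y−16) mod 26:
T(19): 17·(19−16)=51≡25 → Z
E(4): 17·(4−16)=-204≡4 → E
C(2): 17·(2−16)=-238≡22 → W
B(1): 17·(1−16)=-255≡5 → F
G(6): 17·(6−16)=-170≡12 → M
G(6): 17·(6−16)=-170≡12 → M
F(5): 17·(5−16)=-187≡21 → V
S(18): 17·(18−16)=34≡8 → I

ZEWFMMVI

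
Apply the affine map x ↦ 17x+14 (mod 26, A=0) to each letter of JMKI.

LKCU

J(9): 17·9+14=167≡11 → L
M(12): 17·12+14=218≡10 → K
K(10): 17·10+14=184≡2 → C
I(8): 17·8+14=150≡20 → U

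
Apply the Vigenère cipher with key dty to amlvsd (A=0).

Repeat the key across the message: dtydty
a(0)+d(3): 3 → d
m(12)+t(19): 31≡5 → f
l(11)+y(24): 35≡9 → j
v(21)+d(3): 24 → y
s(18)+t(19): 37≡11 → l
d(3)+y(24): 27≡1 → b

dfjylb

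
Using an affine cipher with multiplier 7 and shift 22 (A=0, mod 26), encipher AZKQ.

WPOE

A(0): 7·0+22=22 → W
Z(25): 7·25+22=197≡15 → P
K(10): 7·10+22=92≡14 → O
Q(16): 7·16+22=134≡4 → E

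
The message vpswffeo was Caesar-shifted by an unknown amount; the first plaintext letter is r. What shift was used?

From the crib: v(21)−r(17)=4, so the shift is 4.

4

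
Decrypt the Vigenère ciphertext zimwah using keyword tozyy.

gunyco

Repeat the key across the ciphertext: tozyyt
z(25)−t(19): 6 → g
i(8)−o(14): -6≡20 → u
m(12)−z(25): -13≡13 → n
w(22)−y(24): -2≡24 → y
a(0)−y(24): -24≡2 → c
h(7)−t(19): -12≡14 → o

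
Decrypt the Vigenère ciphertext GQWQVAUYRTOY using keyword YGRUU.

IKFWBCOHXZQS

Repeat the key across the ciphertext: YGRUUYGRUUYG
G(6)−Y(24): -18≡8 → I
Q(16)−G(6): 10 → K
W(22)−R(17): 5 → F
Q(16)−U(20): -4≡22 → W
V(21)−U(20): 1 → B
A(0)−Y(24): -24≡2 → C
U(20)−G(6): 14 → O
Y(24)−R(17): 7 → H
R(17)−U(20): -3≡23 → X
T(19)−U(20): -1≡25 → Z
O(14)−Y(24): -10≡16 → Q
Y(24)−G(6): 18 → S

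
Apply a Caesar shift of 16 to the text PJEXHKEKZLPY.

FZUNXAUAPBFO

P(15): 15+16=31≡5 → F
J(9): 9+16=25 → Z
E(4): 4+16=20 → U
X(23): 23+16=39≡13 → N
H(7): 7+16=23 → X
K(10): 10+16=26≡0 → A
E(4): 4+16=20 → U
K(10): 10+16=26≡0 → A
Z(25): 25+16=41≡15 → P
L(11): 11+16=27≡1 → B
P(15): 15+16=31≡5 → F
Y(24): 24+16=40≡14 → O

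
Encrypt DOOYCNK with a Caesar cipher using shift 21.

YJJTXIF

D(3): 3+21=24 → Y
O(14): 14+21=35≡9 → J
O(14): 14+21=35≡9 → J
Y(24): 24+21=45≡19 → T
C(2): 2+21=23 → X
N(13): 13+21=34≡8 → I
K(10): 10+21=31≡5 → F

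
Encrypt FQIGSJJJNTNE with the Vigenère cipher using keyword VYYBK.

Repeat the key across the message: VYYBKVYYBKVY
F(5)+V(21): 26≡0 → A
Q(16)+Y(24): 40≡14 → O
I(8)+Y(24): 32≡6 → G
G(6)+B(1): 7 → H
S(18)+K(10): 28≡2 → C
J(9)+V(21): 30≡4 → E
J(9)+Y(24): 33≡7 → H
J(9)+Y(24): 33≡7 → H
N(13)+B(1): 14 → O
T(19)+K(10): 29≡3 → D
N(13)+V(21): 34≡8 → I
E(4)+Y(24): 28≡2 → C

AOGHCEHHODIC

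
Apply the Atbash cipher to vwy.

v(21) → e(4)
w(22) → d(3)
y(24) → b(1)

edb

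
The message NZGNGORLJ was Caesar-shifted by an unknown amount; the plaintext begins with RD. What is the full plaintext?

RDKRKSVPN

From the crib: N(13)−R(17)=-4≡22, so the shift is 22.
Subtract 22 from each ciphertext letter:
N(13): 13−22=-9≡17 → R
Z(25): 25−22=3 → D
G(6): 6−22=-16≡10 → K
N(13): 13−22=-9≡17 → R
G(6): 6−22=-16≡10 → K
O(14): 14−22=-8≡18 → S
R(17): 17−22=-5≡21 → V
L(11): 11−22=-11≡15 → P
J(9): 9−22=-13≡13 → N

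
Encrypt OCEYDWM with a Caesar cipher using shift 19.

O(14): 14+19=33≡7 → H
C(2): 2+19=21 → V
E(4): 4+19=23 → X
Y(24): 24+19=43≡17 → R
D(3): 3+19=22 → W
W(22): 22+19=41≡15 → P
M(12): 12+19=31≡5 → F

HVXRWPF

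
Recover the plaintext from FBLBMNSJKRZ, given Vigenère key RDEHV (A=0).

OYHURWPFDWI

Repeat the key across the ciphertext: RDEHVRDEHVR
F(5)−R(17): -12≡14 → O
B(1)−D(3): -2≡24 → Y
L(11)−E(4): 7 → H
B(1)−H(7): -6≡20 → U
M(12)−V(21): -9≡17 → R
N(13)−R(17): -4≡22 → W
S(18)−D(3): 15 → P
J(9)−E(4): 5 → F
K(10)−H(7): 3 → D
R(17)−V(21): -4≡22 → W
Z(25)−R(17): 8 → I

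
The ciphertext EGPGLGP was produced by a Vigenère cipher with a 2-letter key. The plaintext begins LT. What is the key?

Subtract each crib letter from the matching ciphertext letter (mod 26):
E(4)−L(11)=-7≡19 → T
G(6)−T(19)=-13≡13 → N

TN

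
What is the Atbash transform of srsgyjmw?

s(18) → h(7)
r(17) → i(8)
s(18) → h(7)
g(6) → t(19)
y(24) → b(1)
j(9) → q(16)
m(12) → n(13)
w(22) → d(3)

hihtbqnd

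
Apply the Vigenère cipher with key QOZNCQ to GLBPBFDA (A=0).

Repeat the key across the message: QOZNCQQO
G(6)+Q(16): 22 → W
L(11)+O(14): 25 → Z
B(1)+Z(25): 26≡0 → A
P(15)+N(13): 28≡2 → C
B(1)+C(2): 3 → D
F(5)+Q(16): 21 → V
D(3)+Q(16): 19 → T
A(0)+O(14): 14 → O

WZACDVTO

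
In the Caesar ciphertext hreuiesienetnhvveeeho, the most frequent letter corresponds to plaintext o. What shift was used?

16

The most frequent ciphertext letter is e (appears 7 times).
e is position 4; o is position 14.
Shift = -10≡16.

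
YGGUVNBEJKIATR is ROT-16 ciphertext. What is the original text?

IQQEFXLOTUSKDB

Y(24): 24−16=8 → I
G(6): 6−16=-10≡16 → Q
G(6): 6−16=-10≡16 → Q
U(20): 20−16=4 → E
V(21): 21−16=5 → F
N(13): 13−16=-3≡23 → X
B(1): 1−16=-15≡11 → L
E(4): 4−16=-12≡14 → O
J(9): 9−16=-7≡19 → T
K(10): 10−16=-6≡20 → U
I(8): 8−16=-8≡18 → S
A(0): 0−16=-16≡10 → K
T(19): 19−16=3 → D
R(17): 17−16=1 → B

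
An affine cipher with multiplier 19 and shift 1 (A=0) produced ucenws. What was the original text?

blhcxf

The inverse of 19 mod 26 is 11, since 19·11=209≡1. Apply D(y)=11·(y−1) mod 26:
u(20): 11·(20−1)=209≡1 → b
c(2): 11·(2−1)=11 → l
e(4): 11·(4−1)=33≡7 → h
n(13): 11·(13−1)=132≡2 → c
w(22): 11·(22−1)=231≡23 → x
s(18): 11·(18−1)=187≡5 → f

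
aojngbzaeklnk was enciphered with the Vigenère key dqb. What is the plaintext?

Repeat the key across the ciphertext: dqbdqbdqbdqbd
a(0)−d(3): -3≡23 → x
o(14)−q(16): -2≡24 → y
j(9)−b(1): 8 → i
n(13)−d(3): 10 → k
g(6)−q(16): -10≡16 → q
b(1)−b(1): 0 → a
z(25)−d(3): 22 → w
a(0)−q(16): -16≡10 → k
e(4)−b(1): 3 → d
k(10)−d(3): 7 → h
l(11)−q(16): -5≡21 → v
n(13)−b(1): 12 → m
k(10)−d(3): 7 → h

xyikqawkdhvmh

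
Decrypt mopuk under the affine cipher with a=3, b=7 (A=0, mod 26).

The inverse of 3 mod 26 is 9, since 3·9=27≡1. Apply D(y)=9·(y−7) mod 26:
m(12): 9·(12−7)=45≡19 → t
o(14): 9·(14−7)=63≡11 → l
p(15): 9·(15−7)=72≡20 → u
u(20): 9·(20−7)=117≡13 → n
k(10): 9·(10−7)=27≡1 → b

tlunb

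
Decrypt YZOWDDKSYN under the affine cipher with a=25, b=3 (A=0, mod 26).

FEPHAATLFQ

The inverse of 25 mod 26 is 25, since 25·25=625≡1. Apply D(y)=25·(y−3) mod 26:
Y(24): 25·(24−3)=525≡5 → F
Z(25): 25·(25−3)=550≡4 → E
O(14): 25·(14−3)=275≡15 → P
W(22): 25·(22−3)=475≡7 → H
D(3): 25·(3−3)=0 → A
D(3): 25·(3−3)=0 → A
K(10): 25·(10−3)=175≡19 → T
S(18): 25·(18−3)=375≡11 → L
Y(24): 25·(24−3)=525≡5 → F
N(13): 25·(13−3)=250≡16 → Q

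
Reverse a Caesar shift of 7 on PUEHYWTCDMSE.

INXARPMVWFLX

P(15): 15−7=8 → I
U(20): 20−7=13 → N
E(4): 4−7=-3≡23 → X
H(7): 7−7=0 → A
Y(24): 24−7=17 → R
W(22): 22−7=15 → P
T(19): 19−7=12 → M
C(2): 2−7=-5≡21 → V
D(3): 3−7=-4≡22 → W
M(12): 12−7=5 → F
S(18): 18−7=11 → L
E(4): 4−7=-3≡23 → X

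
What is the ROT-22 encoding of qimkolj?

q(16): 16+22=38≡12 → m
i(8): 8+22=30≡4 → e
m(12): 12+22=34≡8 → i
k(10): 10+22=32≡6 → g
o(14): 14+22=36≡10 → k
l(11): 11+22=33≡7 → h
j(9): 9+22=31≡5 → f

meigkhf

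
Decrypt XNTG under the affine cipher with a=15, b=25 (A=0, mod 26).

MUKX

The inverse of 15 mod 26 is 7, since 15·7=105≡1. Apply D(y)=7·(y−25) mod 26:
X(23): 7·(23−25)=-14≡12 → M
N(13): 7·(13−25)=-84≡20 → U
T(19): 7·(19−25)=-42≡10 → K
G(6): 7·(6−25)=-133≡23 → X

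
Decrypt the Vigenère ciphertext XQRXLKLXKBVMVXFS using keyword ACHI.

XOKPLIEPKZOEVVYK

Repeat the key across the ciphertext: ACHIACHIACHIACHI
X(23)−A(0): 23 → X
Q(16)−C(2): 14 → O
R(17)−H(7): 10 → K
X(23)−I(8): 15 → P
L(11)−A(0): 11 → L
K(10)−C(2): 8 → I
L(11)−H(7): 4 → E
X(23)−I(8): 15 → P
K(10)−A(0): 10 → K
B(1)−C(2): -1≡25 → Z
V(21)−H(7): 14 → O
M(12)−I(8): 4 → E
V(21)−A(0): 21 → V
X(23)−C(2): 21 → V
F(5)−H(7): -2≡24 → Y
S(18)−I(8): 10 → K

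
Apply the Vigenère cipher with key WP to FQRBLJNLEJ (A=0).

BFNQHYJAAY

Repeat the key across the message: WPWPWPWPWP
F(5)+W(22): 27≡1 → B
Q(16)+P(15): 31≡5 → F
R(17)+W(22): 39≡13 → N
B(1)+P(15): 16 → Q
L(11)+W(22): 33≡7 → H
J(9)+P(15): 24 → Y
N(13)+W(22): 35≡9 → J
L(11)+P(15): 26≡0 → A
E(4)+W(22): 26≡0 → A
J(9)+P(15): 24 → Y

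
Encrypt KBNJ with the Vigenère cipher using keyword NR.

Repeat the key across the message: NRNR
K(10)+N(13): 23 → X
B(1)+R(17): 18 → S
N(13)+N(13): 26≡0 → A
J(9)+R(17): 26≡0 → A

XSAA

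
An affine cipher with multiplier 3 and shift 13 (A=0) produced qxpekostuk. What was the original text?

The inverse of 3 mod 26 is 9, since 3·9=27≡1. Apply D(y)=9·(y−13) mod 26:
q(16): 9·(16−13)=27≡1 → b
x(23): 9·(23−13)=90≡12 → m
p(15): 9·(15−13)=18 → s
e(4): 9·(4−13)=-81≡23 → x
k(10): 9·(10−13)=-27≡25 → z
o(14): 9·(14−13)=9 → j
s(18): 9·(18−13)=45≡19 → t
t(19): 9·(19−13)=54≡2 → c
u(20): 9·(20−13)=63≡11 → l
k(10): 9·(10−13)=-27≡25 → z

bmsxzjtclz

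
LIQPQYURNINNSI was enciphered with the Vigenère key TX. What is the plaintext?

Repeat the key across the ciphertext: TXTXTXTXTXTXTX
L(11)−T(19): -8≡18 → S
I(8)−X(23): -15≡11 → L
Q(16)−T(19): -3≡23 → X
P(15)−X(23): -8≡18 → S
Q(16)−T(19): -3≡23 → X
Y(24)−X(23): 1 → B
U(20)−T(19): 1 → B
R(17)−X(23): -6≡20 → U
N(13)−T(19): -6≡20 → U
I(8)−X(23): -15≡11 → L
N(13)−T(19): -6≡20 → U
N(13)−X(23): -10≡16 → Q
S(18)−T(19): -1≡25 → Z
I(8)−X(23): -15≡11 → L

SLXSXBBUULUQZL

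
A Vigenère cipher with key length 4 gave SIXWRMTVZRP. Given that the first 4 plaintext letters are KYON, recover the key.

Subtract each crib letter from the matching ciphertext letter (mod 26):
S(18)−K(10)=8 → I
I(8)−Y(24)=-16≡10 → K
X(23)−O(14)=9 → J
W(22)−N(13)=9 → J

IKJJ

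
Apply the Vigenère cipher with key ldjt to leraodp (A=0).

whatzgy

Repeat the key across the message: ldjtldj
l(11)+l(11): 22 → w
e(4)+d(3): 7 → h
r(17)+j(9): 26≡0 → a
a(0)+t(19): 19 → t
o(14)+l(11): 25 → z
d(3)+d(3): 6 → g
p(15)+j(9): 24 → y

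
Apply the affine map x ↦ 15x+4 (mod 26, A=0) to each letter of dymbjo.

d(3): 15·3+4=49≡23 → x
y(24): 15·24+4=364≡0 → a
m(12): 15·12+4=184≡2 → c
b(1): 15·1+4=19 → t
j(9): 15·9+4=139≡9 → j
o(14): 15·14+4=214≡6 → g

xactjg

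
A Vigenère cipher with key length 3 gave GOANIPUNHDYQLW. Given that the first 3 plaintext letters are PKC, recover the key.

Subtract each crib letter from the matching ciphertext letter (mod 26):
G(6)−P(15)=-9≡17 → R
O(14)−K(10)=4 → E
A(0)−C(2)=-2≡24 → Y

REY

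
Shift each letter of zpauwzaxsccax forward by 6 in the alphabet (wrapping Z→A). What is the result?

z(25): 25+6=31≡5 → f
p(15): 15+6=21 → v
a(0): 0+6=6 → g
u(20): 20+6=26≡0 → a
w(22): 22+6=28≡2 → c
z(25): 25+6=31≡5 → f
a(0): 0+6=6 → g
x(23): 23+6=29≡3 → d
s(18): 18+6=24 → y
c(2): 2+6=8 → i
c(2): 2+6=8 → i
a(0): 0+6=6 → g
x(23): 23+6=29≡3 → d

fvgacfgdyiigd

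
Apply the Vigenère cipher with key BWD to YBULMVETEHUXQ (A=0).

Repeat the key across the message: BWDBWDBWDBWDB
Y(24)+B(1): 25 → Z
B(1)+W(22): 23 → X
U(20)+D(3): 23 → X
L(11)+B(1): 12 → M
M(12)+W(22): 34≡8 → I
V(21)+D(3): 24 → Y
E(4)+B(1): 5 → F
T(19)+W(22): 41≡15 → P
E(4)+D(3): 7 → H
H(7)+B(1): 8 → I
U(20)+W(22): 42≡16 → Q
X(23)+D(3): 26≡0 → A
Q(16)+B(1): 17 → R

ZXXMIYFPHIQAR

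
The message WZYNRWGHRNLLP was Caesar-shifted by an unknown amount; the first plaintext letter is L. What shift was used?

From the crib: W(22)−L(11)=11, so the shift is 11.

11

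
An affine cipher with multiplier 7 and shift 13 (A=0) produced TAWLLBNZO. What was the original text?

The inverse of 7 mod 26 is 15, since 7·15=105≡1. Apply D(y)=15·(y−13) mod 26:
T(19): 15·(19−13)=90≡12 → M
A(0): 15·(0−13)=-195≡13 → N
W(22): 15·(22−13)=135≡5 → F
L(11): 15·(11−13)=-30≡22 → W
L(11): 15·(11−13)=-30≡22 → W
B(1): 15·(1−13)=-180≡2 → C
N(13): 15·(13−13)=0 → A
Z(25): 15·(25−13)=180≡24 → Y
O(14): 15·(14−13)=15 → P

MNFWWCAYP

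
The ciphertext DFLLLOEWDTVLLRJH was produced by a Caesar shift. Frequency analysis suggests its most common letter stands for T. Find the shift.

The most frequent ciphertext letter is L (appears 5 times).
L is position 11; T is position 19.
Shift = -8≡18.

18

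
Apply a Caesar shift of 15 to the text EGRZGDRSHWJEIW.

E(4): 4+15=19 → T
G(6): 6+15=21 → V
R(17): 17+15=32≡6 → G
Z(25): 25+15=40≡14 → O
G(6): 6+15=21 → V
D(3): 3+15=18 → S
R(17): 17+15=32≡6 → G
S(18): 18+15=33≡7 → H
H(7): 7+15=22 → W
W(22): 22+15=37≡11 → L
J(9): 9+15=24 → Y
E(4): 4+15=19 → T
I(8): 8+15=23 → X
W(22): 22+15=37≡11 → L

TVGOVSGHWLYTXL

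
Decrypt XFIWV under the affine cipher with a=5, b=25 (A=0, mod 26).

KWHPU

The inverse of 5 mod 26 is 21, since 5·21=105≡1. Apply D(y)=21·(y−25) mod 26:
X(23): 21·(23−25)=-42≡10 → K
F(5): 21·(5−25)=-420≡22 → W
I(8): 21·(8−25)=-357≡7 → H
W(22): 21·(22−25)=-63≡15 → P
V(21): 21·(21−25)=-84≡20 → U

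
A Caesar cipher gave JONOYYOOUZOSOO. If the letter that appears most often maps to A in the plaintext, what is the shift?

The most frequent ciphertext letter is O (appears 7 times).
O is position 14; A is position 0.
Shift = 14.

14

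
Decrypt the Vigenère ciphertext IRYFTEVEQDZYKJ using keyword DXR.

FUHCWNSHZACHHM

Repeat the key across the ciphertext: DXRDXRDXRDXRDX
I(8)−D(3): 5 → F
R(17)−X(23): -6≡20 → U
Y(24)−R(17): 7 → H
F(5)−D(3): 2 → C
T(19)−X(23): -4≡22 → W
E(4)−R(17): -13≡13 → N
V(21)−D(3): 18 → S
E(4)−X(23): -19≡7 → H
Q(16)−R(17): -1≡25 → Z
D(3)−D(3): 0 → A
Z(25)−X(23): 2 → C
Y(24)−R(17): 7 → H
K(10)−D(3): 7 → H
J(9)−X(23): -14≡12 → M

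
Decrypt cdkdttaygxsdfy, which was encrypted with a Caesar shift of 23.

fgngwwdbjavgib

c(2): 2−23=-21≡5 → f
d(3): 3−23=-20≡6 → g
k(10): 10−23=-13≡13 → n
d(3): 3−23=-20≡6 → g
t(19): 19−23=-4≡22 → w
t(19): 19−23=-4≡22 → w
a(0): 0−23=-23≡3 → d
y(24): 24−23=1 → b
g(6): 6−23=-17≡9 → j
x(23): 23−23=0 → a
s(18): 18−23=-5≡21 → v
d(3): 3−23=-20≡6 → g
f(5): 5−23=-18≡8 → i
y(24): 24−23=1 → b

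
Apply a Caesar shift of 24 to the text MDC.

KBA

M(12): 12+24=36≡10 → K
D(3): 3+24=27≡1 → B
C(2): 2+24=26≡0 → A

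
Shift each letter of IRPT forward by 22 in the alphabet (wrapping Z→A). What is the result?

ENLP

I(8): 8+22=30≡4 → E
R(17): 17+22=39≡13 → N
P(15): 15+22=37≡11 → L
T(19): 19+22=41≡15 → P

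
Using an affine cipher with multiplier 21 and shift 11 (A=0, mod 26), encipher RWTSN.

R(17): 21·17+11=368≡4 → E
W(22): 21·22+11=473≡5 → F
T(19): 21·19+11=410≡20 → U
S(18): 21·18+11=389≡25 → Z
N(13): 21·13+11=284≡24 → Y

EFUZY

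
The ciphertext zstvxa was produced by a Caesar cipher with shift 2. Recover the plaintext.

xqrtvy

z(25): 25−2=23 → x
s(18): 18−2=16 → q
t(19): 19−2=17 → r
v(21): 21−2=19 → t
x(23): 23−2=21 → v
a(0): 0−2=-2≡24 → y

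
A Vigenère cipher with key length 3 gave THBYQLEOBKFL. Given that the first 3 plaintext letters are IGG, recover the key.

Subtract each crib letter from the matching ciphertext letter (mod 26):
T(19)−I(8)=11 → L
H(7)−G(6)=1 → B
B(1)−G(6)=-5≡21 → V

LBV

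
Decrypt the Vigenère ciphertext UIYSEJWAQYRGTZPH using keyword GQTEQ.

Repeat the key across the ciphertext: GQTEQGQTEQGQTEQG
U(20)−G(6): 14 → O
I(8)−Q(16): -8≡18 → S
Y(24)−T(19): 5 → F
S(18)−E(4): 14 → O
E(4)−Q(16): -12≡14 → O
J(9)−G(6): 3 → D
W(22)−Q(16): 6 → G
A(0)−T(19): -19≡7 → H
Q(16)−E(4): 12 → M
Y(24)−Q(16): 8 → I
R(17)−G(6): 11 → L
G(6)−Q(16): -10≡16 → Q
T(19)−T(19): 0 → A
Z(25)−E(4): 21 → V
P(15)−Q(16): -1≡25 → Z
H(7)−G(6): 1 → B

OSFOODGHMILQAVZB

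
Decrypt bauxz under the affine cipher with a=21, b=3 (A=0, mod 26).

qlhwg

The inverse of 21 mod 26 is 5, since 21·5=105≡1. Apply D(y)=5·(y−3) mod 26:
b(1): 5·(1−3)=-10≡16 → q
a(0): 5·(0−3)=-15≡11 → l
u(20): 5·(20−3)=85≡7 → h
x(23): 5·(23−3)=100≡22 → w
z(25): 5·(25−3)=110≡6 → g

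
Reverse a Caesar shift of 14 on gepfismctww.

sqbrueyofii

g(6): 6−14=-8≡18 → s
e(4): 4−14=-10≡16 → q
p(15): 15−14=1 → b
f(5): 5−14=-9≡17 → r
i(8): 8−14=-6≡20 → u
s(18): 18−14=4 → e
m(12): 12−14=-2≡24 → y
c(2): 2−14=-12≡14 → o
t(19): 19−14=5 → f
w(22): 22−14=8 → i
w(22): 22−14=8 → i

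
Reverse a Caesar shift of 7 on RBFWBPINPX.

R(17): 17−7=10 → K
B(1): 1−7=-6≡20 → U
F(5): 5−7=-2≡24 → Y
W(22): 22−7=15 → P
B(1): 1−7=-6≡20 → U
P(15): 15−7=8 → I
I(8): 8−7=1 → B
N(13): 13−7=6 → G
P(15): 15−7=8 → I
X(23): 23−7=16 → Q

KUYPUIBGIQ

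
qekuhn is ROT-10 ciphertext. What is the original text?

q(16): 16−10=6 → g
e(4): 4−10=-6≡20 → u
k(10): 10−10=0 → a
u(20): 20−10=10 → k
h(7): 7−10=-3≡23 → x
n(13): 13−10=3 → d

guakxd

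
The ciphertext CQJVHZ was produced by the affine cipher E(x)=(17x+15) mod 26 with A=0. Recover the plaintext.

NXSIYW

The inverse of 17 mod 26 is 23, since 17·23=391≡1. Apply D(y)=23·(y−15) mod 26:
C(2): 23·(2−15)=-299≡13 → N
Q(16): 23·(16−15)=23 → X
J(9): 23·(9−15)=-138≡18 → S
V(21): 23·(21−15)=138≡8 → I
H(7): 23·(7−15)=-184≡24 → Y
Z(25): 23·(25−15)=230≡22 → W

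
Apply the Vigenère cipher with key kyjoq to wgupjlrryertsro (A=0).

Repeat the key across the message: kyjoqkyjoqkyjoq
w(22)+k(10): 32≡6 → g
g(6)+y(24): 30≡4 → e
u(20)+j(9): 29≡3 → d
p(15)+o(14): 29≡3 → d
j(9)+q(16): 25 → z
l(11)+k(10): 21 → v
r(17)+y(24): 41≡15 → p
r(17)+j(9): 26≡0 → a
y(24)+o(14): 38≡12 → m
e(4)+q(16): 20 → u
r(17)+k(10): 27≡1 → b
t(19)+y(24): 43≡17 → r
s(18)+j(9): 27≡1 → b
r(17)+o(14): 31≡5 → f
o(14)+q(16): 30≡4 → e

geddzvpamubrbfe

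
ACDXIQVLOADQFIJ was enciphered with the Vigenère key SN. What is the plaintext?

IPLKQDDYWNLDNVR

Repeat the key across the ciphertext: SNSNSNSNSNSNSNS
A(0)−S(18): -18≡8 → I
C(2)−N(13): -11≡15 → P
D(3)−S(18): -15≡11 → L
X(23)−N(13): 10 → K
I(8)−S(18): -10≡16 → Q
Q(16)−N(13): 3 → D
V(21)−S(18): 3 → D
L(11)−N(13): -2≡24 → Y
O(14)−S(18): -4≡22 → W
A(0)−N(13): -13≡13 → N
D(3)−S(18): -15≡11 → L
Q(16)−N(13): 3 → D
F(5)−S(18): -13≡13 → N
I(8)−N(13): -5≡21 → V
J(9)−S(18): -9≡17 → R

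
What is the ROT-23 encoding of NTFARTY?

KQCXOQV

N(13): 13+23=36≡10 → K
T(19): 19+23=42≡16 → Q
F(5): 5+23=28≡2 → C
A(0): 0+23=23 → X
R(17): 17+23=40≡14 → O
T(19): 19+23=42≡16 → Q
Y(24): 24+23=47≡21 → V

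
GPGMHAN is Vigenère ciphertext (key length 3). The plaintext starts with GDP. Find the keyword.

Subtract each crib letter from the matching ciphertext letter (mod 26):
G(6)−G(6)=0 → A
P(15)−D(3)=12 → M
G(6)−P(15)=-9≡17 → R

AMR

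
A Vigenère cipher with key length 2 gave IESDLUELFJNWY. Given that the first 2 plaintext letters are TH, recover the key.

PX

Subtract each crib letter from the matching ciphertext letter (mod 26):
I(8)−T(19)=-11≡15 → P
E(4)−H(7)=-3≡23 → X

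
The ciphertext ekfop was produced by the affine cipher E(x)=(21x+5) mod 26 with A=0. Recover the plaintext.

The inverse of 21 mod 26 is 5, since 21·5=105≡1. Apply D(y)=5·(y−5) mod 26:
e(4): 5·(4−5)=-5≡21 → v
k(10): 5·(10−5)=25 → z
f(5): 5·(5−5)=0 → a
o(14): 5·(14−5)=45≡19 → t
p(15): 5·(15−5)=50≡24 → y

vzaty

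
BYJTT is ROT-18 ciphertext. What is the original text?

JGRBB

B(1): 1−18=-17≡9 → J
Y(24): 24−18=6 → G
J(9): 9−18=-9≡17 → R
T(19): 19−18=1 → B
T(19): 19−18=1 → B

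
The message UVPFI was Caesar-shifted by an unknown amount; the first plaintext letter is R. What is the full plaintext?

RSMCF

From the crib: U(20)−R(17)=3, so the shift is 3.
Subtract 3 from each ciphertext letter:
U(20): 20−3=17 → R
V(21): 21−3=18 → S
P(15): 15−3=12 → M
F(5): 5−3=2 → C
I(8): 8−3=5 → F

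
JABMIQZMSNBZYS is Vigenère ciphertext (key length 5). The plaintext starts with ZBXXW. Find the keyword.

Subtract each crib letter from the matching ciphertext letter (mod 26):
J(9)−Z(25)=-16≡10 → K
A(0)−B(1)=-1≡25 → Z
B(1)−X(23)=-22≡4 → E
M(12)−X(23)=-11≡15 → P
I(8)−W(22)=-14≡12 → M

KZEPM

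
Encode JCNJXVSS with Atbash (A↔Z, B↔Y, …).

QXMQCEHH

J(9) → Q(16)
C(2) → X(23)
N(13) → M(12)
J(9) → Q(16)
X(23) → C(2)
V(21) → E(4)
S(18) → H(7)
S(18) → H(7)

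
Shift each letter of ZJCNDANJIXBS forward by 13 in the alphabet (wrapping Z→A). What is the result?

MWPAQNAWVKOF

Z(25): 25+13=38≡12 → M
J(9): 9+13=22 → W
C(2): 2+13=15 → P
N(13): 13+13=26≡0 → A
D(3): 3+13=16 → Q
A(0): 0+13=13 → N
N(13): 13+13=26≡0 → A
J(9): 9+13=22 → W
I(8): 8+13=21 → V
X(23): 23+13=36≡10 → K
B(1): 1+13=14 → O
S(18): 18+13=31≡5 → F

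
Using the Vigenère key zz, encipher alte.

Repeat the key across the message: zzzz
a(0)+z(25): 25 → z
l(11)+z(25): 36≡10 → k
t(19)+z(25): 44≡18 → s
e(4)+z(25): 29≡3 → d

zksd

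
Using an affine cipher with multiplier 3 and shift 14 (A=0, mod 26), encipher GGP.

GGH

G(6): 3·6+14=32≡6 → G
G(6): 3·6+14=32≡6 → G
P(15): 3·15+14=59≡7 → H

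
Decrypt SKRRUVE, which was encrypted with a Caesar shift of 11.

S(18): 18−11=7 → H
K(10): 10−11=-1≡25 → Z
R(17): 17−11=6 → G
R(17): 17−11=6 → G
U(20): 20−11=9 → J
V(21): 21−11=10 → K
E(4): 4−11=-7≡19 → T

HZGGJKT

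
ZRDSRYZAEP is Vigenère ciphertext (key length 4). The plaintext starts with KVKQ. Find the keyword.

Subtract each crib letter from the matching ciphertext letter (mod 26):
Z(25)−K(10)=15 → P
R(17)−V(21)=-4≡22 → W
D(3)−K(10)=-7≡19 → T
S(18)−Q(16)=2 → C

PWTC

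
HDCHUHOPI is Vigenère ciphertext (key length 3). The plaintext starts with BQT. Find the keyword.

GNJ

Subtract each crib letter from the matching ciphertext letter (mod 26):
H(7)−B(1)=6 → G
D(3)−Q(16)=-13≡13 → N
C(2)−T(19)=-17≡9 → J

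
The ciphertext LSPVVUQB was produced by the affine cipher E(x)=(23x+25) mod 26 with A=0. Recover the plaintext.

The inverse of 23 mod 26 is 17, since 23·17=391≡1. Apply D(y)=17·(y−25) mod 26:
L(11): 17·(11−25)=-238≡22 → W
S(18): 17·(18−25)=-119≡11 → L
P(15): 17·(15−25)=-170≡12 → M
V(21): 17·(21−25)=-68≡10 → K
V(21): 17·(21−25)=-68≡10 → K
U(20): 17·(20−25)=-85≡19 → T
Q(16): 17·(16−25)=-153≡3 → D
B(1): 17·(1−25)=-408≡8 → I

WLMKKTDI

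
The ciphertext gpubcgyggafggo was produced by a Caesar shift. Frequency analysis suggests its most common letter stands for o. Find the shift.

18

The most frequent ciphertext letter is g (appears 6 times).
g is position 6; o is position 14.
Shift = -8≡18.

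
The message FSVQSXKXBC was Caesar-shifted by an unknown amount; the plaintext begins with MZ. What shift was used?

19

From the crib: F(5)−M(12)=-7≡19, so the shift is 19.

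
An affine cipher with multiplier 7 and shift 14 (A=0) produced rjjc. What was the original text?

tddc

The inverse of 7 mod 26 is 15, since 7·15=105≡1. Apply D(y)=15·(y−14) mod 26:
r(17): 15·(17−14)=45≡19 → t
j(9): 15·(9−14)=-75≡3 → d
j(9): 15·(9−14)=-75≡3 → d
c(2): 15·(2−14)=-180≡2 → c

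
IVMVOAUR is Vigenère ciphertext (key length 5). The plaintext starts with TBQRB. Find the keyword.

PUWEN

Subtract each crib letter from the matching ciphertext letter (mod 26):
I(8)−T(19)=-11≡15 → P
V(21)−B(1)=20 → U
M(12)−Q(16)=-4≡22 → W
V(21)−R(17)=4 → E
O(14)−B(1)=13 → N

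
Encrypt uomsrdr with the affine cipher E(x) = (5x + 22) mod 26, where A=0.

soeidld

u(20): 5·20+22=122≡18 → s
o(14): 5·14+22=92≡14 → o
m(12): 5·12+22=82≡4 → e
s(18): 5·18+22=112≡8 → i
r(17): 5·17+22=107≡3 → d
d(3): 5·3+22=37≡11 → l
r(17): 5·17+22=107≡3 → d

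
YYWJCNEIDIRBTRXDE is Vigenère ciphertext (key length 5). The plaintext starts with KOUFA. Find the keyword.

Subtract each crib letter from the matching ciphertext letter (mod 26):
Y(24)−K(10)=14 → O
Y(24)−O(14)=10 → K
W(22)−U(20)=2 → C
J(9)−F(5)=4 → E
C(2)−A(0)=2 → C

OKCEC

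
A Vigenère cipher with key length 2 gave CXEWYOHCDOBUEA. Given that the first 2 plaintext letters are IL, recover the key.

UM

Subtract each crib letter from the matching ciphertext letter (mod 26):
C(2)−I(8)=-6≡20 → U
X(23)−L(11)=12 → M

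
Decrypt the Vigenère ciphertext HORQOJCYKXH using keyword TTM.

OVFXVXJFYEO

Repeat the key across the ciphertext: TTMTTMTTMTT
H(7)−T(19): -12≡14 → O
O(14)−T(19): -5≡21 → V
R(17)−M(12): 5 → F
Q(16)−T(19): -3≡23 → X
O(14)−T(19): -5≡21 → V
J(9)−M(12): -3≡23 → X
C(2)−T(19): -17≡9 → J
Y(24)−T(19): 5 → F
K(10)−M(12): -2≡24 → Y
X(23)−T(19): 4 → E
H(7)−T(19): -12≡14 → O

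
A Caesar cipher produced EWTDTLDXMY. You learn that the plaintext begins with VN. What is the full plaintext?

VNKUKCUODP

From the crib: E(4)−V(21)=-17≡9, so the shift is 9.
Subtract 9 from each ciphertext letter:
E(4): 4−9=-5≡21 → V
W(22): 22−9=13 → N
T(19): 19−9=10 → K
D(3): 3−9=-6≡20 → U
T(19): 19−9=10 → K
L(11): 11−9=2 → C
D(3): 3−9=-6≡20 → U
X(23): 23−9=14 → O
M(12): 12−9=3 → D
Y(24): 24−9=15 → P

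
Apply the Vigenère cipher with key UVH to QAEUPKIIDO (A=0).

Repeat the key across the message: UVHUVHUVHU
Q(16)+U(20): 36≡10 → K
A(0)+V(21): 21 → V
E(4)+H(7): 11 → L
U(20)+U(20): 40≡14 → O
P(15)+V(21): 36≡10 → K
K(10)+H(7): 17 → R
I(8)+U(20): 28≡2 → C
I(8)+V(21): 29≡3 → D
D(3)+H(7): 10 → K
O(14)+U(20): 34≡8 → I

KVLOKRCDKI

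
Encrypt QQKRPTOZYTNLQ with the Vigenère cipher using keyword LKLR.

BAVIADZQJDYCB

Repeat the key across the message: LKLRLKLRLKLRL
Q(16)+L(11): 27≡1 → B
Q(16)+K(10): 26≡0 → A
K(10)+L(11): 21 → V
R(17)+R(17): 34≡8 → I
P(15)+L(11): 26≡0 → A
T(19)+K(10): 29≡3 → D
O(14)+L(11): 25 → Z
Z(25)+R(17): 42≡16 → Q
Y(24)+L(11): 35≡9 → J
T(19)+K(10): 29≡3 → D
N(13)+L(11): 24 → Y
L(11)+R(17): 28≡2 → C
Q(16)+L(11): 27≡1 → B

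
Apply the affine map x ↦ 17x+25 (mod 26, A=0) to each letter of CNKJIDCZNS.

HMNWFYHIMT

C(2): 17·2+25=59≡7 → H
N(13): 17·13+25=246≡12 → M
K(10): 17·10+25=195≡13 → N
J(9): 17·9+25=178≡22 → W
I(8): 17·8+25=161≡5 → F
D(3): 17·3+25=76≡24 → Y
C(2): 17·2+25=59≡7 → H
Z(25): 17·25+25=450≡8 → I
N(13): 17·13+25=246≡12 → M
S(18): 17·18+25=331≡19 → T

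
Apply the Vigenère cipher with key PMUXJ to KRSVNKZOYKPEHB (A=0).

ZDMSWZLIVTEQBY

Repeat the key across the message: PMUXJPMUXJPMUX
K(10)+P(15): 25 → Z
R(17)+M(12): 29≡3 → D
S(18)+U(20): 38≡12 → M
V(21)+X(23): 44≡18 → S
N(13)+J(9): 22 → W
K(10)+P(15): 25 → Z
Z(25)+M(12): 37≡11 → L
O(14)+U(20): 34≡8 → I
Y(24)+X(23): 47≡21 → V
K(10)+J(9): 19 → T
P(15)+P(15): 30≡4 → E
E(4)+M(12): 16 → Q
H(7)+U(20): 27≡1 → B
B(1)+X(23): 24 → Y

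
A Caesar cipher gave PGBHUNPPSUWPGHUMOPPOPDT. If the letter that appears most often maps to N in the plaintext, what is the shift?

2

The most frequent ciphertext letter is P (appears 7 times).
P is position 15; N is position 13.
Shift = 2.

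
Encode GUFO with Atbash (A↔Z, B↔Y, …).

G(6) → T(19)
U(20) → F(5)
F(5) → U(20)
O(14) → L(11)

TFUL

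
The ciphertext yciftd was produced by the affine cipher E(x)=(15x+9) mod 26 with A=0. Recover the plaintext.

The inverse of 15 mod 26 is 7, since 15·7=105≡1. Apply D(y)=7·(y−9) mod 26:
y(24): 7·(24−9)=105≡1 → b
c(2): 7·(2−9)=-49≡3 → d
i(8): 7·(8−9)=-7≡19 → t
f(5): 7·(5−9)=-28≡24 → y
t(19): 7·(19−9)=70≡18 → s
d(3): 7·(3−9)=-42≡10 → k

bdtysk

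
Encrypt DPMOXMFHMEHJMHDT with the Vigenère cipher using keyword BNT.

Repeat the key across the message: BNTBNTBNTBNTBNTB
D(3)+B(1): 4 → E
P(15)+N(13): 28≡2 → C
M(12)+T(19): 31≡5 → F
O(14)+B(1): 15 → P
X(23)+N(13): 36≡10 → K
M(12)+T(19): 31≡5 → F
F(5)+B(1): 6 → G
H(7)+N(13): 20 → U
M(12)+T(19): 31≡5 → F
E(4)+B(1): 5 → F
H(7)+N(13): 20 → U
J(9)+T(19): 28≡2 → C
M(12)+B(1): 13 → N
H(7)+N(13): 20 → U
D(3)+T(19): 22 → W
T(19)+B(1): 20 → U

ECFPKFGUFFUCNUWU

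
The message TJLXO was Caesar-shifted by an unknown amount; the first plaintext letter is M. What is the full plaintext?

From the crib: T(19)−M(12)=7, so the shift is 7.
Subtract 7 from each ciphertext letter:
T(19): 19−7=12 → M
J(9): 9−7=2 → C
L(11): 11−7=4 → E
X(23): 23−7=16 → Q
O(14): 14−7=7 → H

MCEQH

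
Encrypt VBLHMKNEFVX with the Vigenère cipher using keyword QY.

Repeat the key across the message: QYQYQYQYQYQ
V(21)+Q(16): 37≡11 → L
B(1)+Y(24): 25 → Z
L(11)+Q(16): 27≡1 → B
H(7)+Y(24): 31≡5 → F
M(12)+Q(16): 28≡2 → C
K(10)+Y(24): 34≡8 → I
N(13)+Q(16): 29≡3 → D
E(4)+Y(24): 28≡2 → C
F(5)+Q(16): 21 → V
V(21)+Y(24): 45≡19 → T
X(23)+Q(16): 39≡13 → N

LZBFCIDCVTN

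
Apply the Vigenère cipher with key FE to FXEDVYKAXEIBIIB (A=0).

KBJHACPECINFNMG

Repeat the key across the message: FEFEFEFEFEFEFEF
F(5)+F(5): 10 → K
X(23)+E(4): 27≡1 → B
E(4)+F(5): 9 → J
D(3)+E(4): 7 → H
V(21)+F(5): 26≡0 → A
Y(24)+E(4): 28≡2 → C
K(10)+F(5): 15 → P
A(0)+E(4): 4 → E
X(23)+F(5): 28≡2 → C
E(4)+E(4): 8 → I
I(8)+F(5): 13 → N
B(1)+E(4): 5 → F
I(8)+F(5): 13 → N
I(8)+E(4): 12 → M
B(1)+F(5): 6 → G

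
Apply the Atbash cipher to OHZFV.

LSAUE

O(14) → L(11)
H(7) → S(18)
Z(25) → A(0)
F(5) → U(20)
V(21) → E(4)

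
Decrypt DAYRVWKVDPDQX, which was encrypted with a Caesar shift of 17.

D(3): 3−17=-14≡12 → M
A(0): 0−17=-17≡9 → J
Y(24): 24−17=7 → H
R(17): 17−17=0 → A
V(21): 21−17=4 → E
W(22): 22−17=5 → F
K(10): 10−17=-7≡19 → T
V(21): 21−17=4 → E
D(3): 3−17=-14≡12 → M
P(15): 15−17=-2≡24 → Y
D(3): 3−17=-14≡12 → M
Q(16): 16−17=-1≡25 → Z
X(23): 23−17=6 → G

MJHAEFTEMYMZG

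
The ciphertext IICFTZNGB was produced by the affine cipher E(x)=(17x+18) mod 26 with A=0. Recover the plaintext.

The inverse of 17 mod 26 is 23, since 17·23=391≡1. Apply D(y)=23·(y−18) mod 26:
I(8): 23·(8−18)=-230≡4 → E
I(8): 23·(8−18)=-230≡4 → E
C(2): 23·(2−18)=-368≡22 → W
F(5): 23·(5−18)=-299≡13 → N
T(19): 23·(19−18)=23 → X
Z(25): 23·(25−18)=161≡5 → F
N(13): 23·(13−18)=-115≡15 → P
G(6): 23·(6−18)=-276≡10 → K
B(1): 23·(1−18)=-391≡25 → Z

EEWNXFPKZ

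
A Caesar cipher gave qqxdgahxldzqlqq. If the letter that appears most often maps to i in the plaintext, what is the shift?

The most frequent ciphertext letter is q (appears 5 times).
q is position 16; i is position 8.
Shift = 8.

8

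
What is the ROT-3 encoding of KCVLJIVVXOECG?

K(10): 10+3=13 → N
C(2): 2+3=5 → F
V(21): 21+3=24 → Y
L(11): 11+3=14 → O
J(9): 9+3=12 → M
I(8): 8+3=11 → L
V(21): 21+3=24 → Y
V(21): 21+3=24 → Y
X(23): 23+3=26≡0 → A
O(14): 14+3=17 → R
E(4): 4+3=7 → H
C(2): 2+3=5 → F
G(6): 6+3=9 → J

NFYOMLYYARHFJ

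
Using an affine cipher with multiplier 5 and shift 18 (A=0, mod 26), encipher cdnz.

chfn

c(2): 5·2+18=28≡2 → c
d(3): 5·3+18=33≡7 → h
n(13): 5·13+18=83≡5 → f
z(25): 5·25+18=143≡13 → n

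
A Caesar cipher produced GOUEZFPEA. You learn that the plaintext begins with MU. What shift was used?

20

From the crib: G(6)−M(12)=-6≡20, so the shift is 20.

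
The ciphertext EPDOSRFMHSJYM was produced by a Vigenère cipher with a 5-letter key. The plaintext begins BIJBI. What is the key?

Subtract each crib letter from the matching ciphertext letter (mod 26):
E(4)−B(1)=3 → D
P(15)−I(8)=7 → H
D(3)−J(9)=-6≡20 → U
O(14)−B(1)=13 → N
S(18)−I(8)=10 → K

DHUNK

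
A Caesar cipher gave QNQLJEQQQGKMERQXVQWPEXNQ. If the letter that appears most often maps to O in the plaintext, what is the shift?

2

The most frequent ciphertext letter is Q (appears 8 times).
Q is position 16; O is position 14.
Shift = 2.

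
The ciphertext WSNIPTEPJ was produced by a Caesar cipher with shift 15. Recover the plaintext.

HDYTAEPAU

W(22): 22−15=7 → H
S(18): 18−15=3 → D
N(13): 13−15=-2≡24 → Y
I(8): 8−15=-7≡19 → T
P(15): 15−15=0 → A
T(19): 19−15=4 → E
E(4): 4−15=-11≡15 → P
P(15): 15−15=0 → A
J(9): 9−15=-6≡20 → U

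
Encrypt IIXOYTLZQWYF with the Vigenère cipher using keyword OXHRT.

WFEFRHIGHPMC

Repeat the key across the message: OXHRTOXHRTOX
I(8)+O(14): 22 → W
I(8)+X(23): 31≡5 → F
X(23)+H(7): 30≡4 → E
O(14)+R(17): 31≡5 → F
Y(24)+T(19): 43≡17 → R
T(19)+O(14): 33≡7 → H
L(11)+X(23): 34≡8 → I
Z(25)+H(7): 32≡6 → G
Q(16)+R(17): 33≡7 → H
W(22)+T(19): 41≡15 → P
Y(24)+O(14): 38≡12 → M
F(5)+X(23): 28≡2 → C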